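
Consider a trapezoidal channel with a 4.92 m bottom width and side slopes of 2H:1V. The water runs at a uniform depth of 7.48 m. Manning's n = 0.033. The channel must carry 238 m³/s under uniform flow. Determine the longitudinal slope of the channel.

With bottom width b = 4.92 m and side slope z = 2: A = (b + zy)y = (4.92 + 2×7.48)×7.48 = 148.7 m²; P = b + 2y√(1+z²) = 4.92 + 2×7.48×2.236 = 38.37 m.
Hydraulic radius R = A/P = 148.7/38.37 = 3.875 m.
From Manning's equation, S = [nQ / (1 A R^(2/3))]² = [0.033 × 238 / (1 × 148.7 × 3.875^(2/3))]² = 0.000458.

S = 0.000458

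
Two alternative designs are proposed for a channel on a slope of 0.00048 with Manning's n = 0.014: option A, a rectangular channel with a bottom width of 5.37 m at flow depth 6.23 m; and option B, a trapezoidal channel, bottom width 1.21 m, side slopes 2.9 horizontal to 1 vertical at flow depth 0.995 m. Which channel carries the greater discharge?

Channel A: Flow area A = b·y = 5.37 × 6.23 = 33.46 m². Wetted perimeter P = b + 2y = 5.37 + 2×6.23 = 17.83 m. Hydraulic radius R = A/P = 33.46/17.83 = 1.876 m. Q_A = (1/0.014)·33.46·1.876^(2/3)·√0.00048 = 79.65 m³/s.
Channel B: With bottom width b = 1.21 m and side slope z = 2.9: A = (b + zy)y = (1.21 + 2.9×0.995)×0.995 = 4.075 m²; P = b + 2y√(1+z²) = 1.21 + 2×0.995×3.068 = 7.314 m. Hydraulic radius R = A/P = 4.075/7.314 = 0.5571 m. Q_B = (1/0.014)·4.075·0.5571^(2/3)·√0.00048 = 4.318 m³/s.
Q_A = 79.65 m³/s vs Q_B = 4.318 m³/s, so channel A carries more.

channel A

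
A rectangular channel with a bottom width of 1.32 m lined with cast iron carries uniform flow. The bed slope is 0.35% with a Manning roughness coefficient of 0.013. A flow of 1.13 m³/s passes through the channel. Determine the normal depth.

y_n = 0.452 m

Manning's equation rearranged: A R^(2/3) = nQ / (1·√S) = 0.013 × 1.13 / (√0.0035) = 0.2483.
At y = 0.4 m: A R^(2/3) = 0.209 — too small.
At y = 0.452 m: A R^(2/3) = 0.2482 — close enough.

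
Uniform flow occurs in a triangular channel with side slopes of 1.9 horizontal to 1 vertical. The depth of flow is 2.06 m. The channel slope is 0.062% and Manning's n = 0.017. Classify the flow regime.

For a triangular section with side slope z = 1.9: A = zy² = 1.9×2.06² = 8.063 m²; P = 2y√(1+z²) = 2×2.06×2.147 = 8.846 m.
Hydraulic radius R = A/P = 8.063/8.846 = 0.9115 m.
V = (1/n) R^(2/3) √S = (1/0.017) × 0.9115^(2/3) × √0.00062 = 1.377 m/s. Hydraulic depth D_h = A/T = 8.063/7.828 = 1.03 m.
Froude number Fr = V/√(g·D_h) = 1.377/√(9.81×1.03) = 0.433, which is less than 1, so the flow is subcritical.

subcritical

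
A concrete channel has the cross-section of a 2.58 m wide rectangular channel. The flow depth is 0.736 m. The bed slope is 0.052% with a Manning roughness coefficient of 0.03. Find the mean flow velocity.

V = 0.459 m/s

Flow area A = b·y = 2.58 × 0.736 = 1.899 m². Wetted perimeter P = b + 2y = 2.58 + 2×0.736 = 4.052 m.
Hydraulic radius R = A/P = 1.899/4.052 = 0.4686 m.
From Manning's equation, V = (1/n) R^(2/3) S^(1/2) = (1/0.03) × 0.4686^(2/3) × 0.00052^(1/2) = 0.459 m/s.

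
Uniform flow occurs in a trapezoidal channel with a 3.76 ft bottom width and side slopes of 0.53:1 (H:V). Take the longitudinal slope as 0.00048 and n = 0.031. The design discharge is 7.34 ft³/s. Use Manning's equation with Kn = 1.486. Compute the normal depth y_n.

y_n = 1.55 ft

Manning's equation rearranged: A R^(2/3) = nQ / (1.486·√S) = 0.031 × 7.34 / (1.486 × √0.00048) = 6.989.
Try y = 1.14 ft: A R^(2/3) = 4.233 — too small.
Try y = 1.95 ft: A R^(2/3) = 10.22 — too large.
Try y = 1.55 ft: A R^(2/3) = 6.992 — ≈ 6.989.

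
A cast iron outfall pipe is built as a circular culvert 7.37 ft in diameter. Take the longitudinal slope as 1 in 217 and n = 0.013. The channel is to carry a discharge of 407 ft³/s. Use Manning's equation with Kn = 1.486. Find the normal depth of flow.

y_n = 5.07 ft

Manning's equation rearranged: A R^(2/3) = nQ / (1.486·√S) = 0.013 × 407 / (1.486 × √0.004608) = 52.45.
Try y = 3.47 ft: A R^(2/3) = 28.91 — short.
Try y = 6.38 ft: A R^(2/3) = 66.92 — over.
Try y = 5.07 ft: A R^(2/3) = 52.46 — matches.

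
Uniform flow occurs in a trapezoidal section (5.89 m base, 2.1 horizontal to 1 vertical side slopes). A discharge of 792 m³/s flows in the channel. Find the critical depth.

y_c = 6.55 m

At critical depth, Q² T / (g A³) = 1, i.e. A³/T = Q²/g = 792²/9.81 = 63940.
At y = 5.81 m: A³/T = 38330 — low.
At y = 6.55 m: A³/T = 63790 — matches.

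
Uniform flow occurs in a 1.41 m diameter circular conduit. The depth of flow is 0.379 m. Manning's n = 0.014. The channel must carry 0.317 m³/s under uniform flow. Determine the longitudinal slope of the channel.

S = 0.0013

For a circular section of diameter D = 1.41 m at depth y = 0.379 m, the central angle is θ = 2 arccos(1 − 2y/D) = 2.18 rad. Then A = (D²/8)(θ − sin θ) = 0.338 m² and P = Dθ/2 = 1.537 m.
Hydraulic radius R = A/P = 0.338/1.537 = 0.2199 m.
From Manning's equation, S = [nQ / (1 A R^(2/3))]² = [0.014 × 0.317 / (1 × 0.338 × 0.2199^(2/3))]² = 0.0013.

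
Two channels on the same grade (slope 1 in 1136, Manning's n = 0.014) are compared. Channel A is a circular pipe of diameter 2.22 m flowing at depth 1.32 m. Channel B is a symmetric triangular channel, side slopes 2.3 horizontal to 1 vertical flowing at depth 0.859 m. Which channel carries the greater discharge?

Channel A: For a circular section of diameter D = 2.22 m at depth y = 1.32 m, the central angle is θ = 2 arccos(1 − 2y/D) = 3.522 rad. Then A = (D²/8)(θ − sin θ) = 2.399 m² and P = Dθ/2 = 3.91 m. Hydraulic radius R = A/P = 2.399/3.91 = 0.6135 m. Q_A = (1/0.014)·2.399·0.6135^(2/3)·√0.0008803 = 3.671 m³/s.
Channel B: For a triangular section with side slope z = 2.3: A = zy² = 2.3×0.859² = 1.697 m²; P = 2y√(1+z²) = 2×0.859×2.508 = 4.309 m. Hydraulic radius R = A/P = 1.697/4.309 = 0.3939 m. Q_B = (1/0.014)·1.697·0.3939^(2/3)·√0.0008803 = 1.933 m³/s.
Q_A = 3.671 m³/s vs Q_B = 1.933 m³/s, so channel A carries more.

channel A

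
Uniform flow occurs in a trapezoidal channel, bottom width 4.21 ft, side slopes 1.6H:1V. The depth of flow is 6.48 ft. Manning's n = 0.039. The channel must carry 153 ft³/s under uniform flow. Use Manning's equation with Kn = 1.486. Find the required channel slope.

S = 0.000368

With bottom width b = 4.21 ft and side slope z = 1.6: A = (b + zy)y = (4.21 + 1.6×6.48)×6.48 = 94.47 ft²; P = b + 2y√(1+z²) = 4.21 + 2×6.48×1.887 = 28.66 ft.
Hydraulic radius R = A/P = 94.47/28.66 = 3.296 ft.
From Manning's equation, S = [nQ / (1.486 A R^(2/3))]² = [0.039 × 153 / (1.486 × 94.47 × 3.296^(2/3))]² = 0.000368.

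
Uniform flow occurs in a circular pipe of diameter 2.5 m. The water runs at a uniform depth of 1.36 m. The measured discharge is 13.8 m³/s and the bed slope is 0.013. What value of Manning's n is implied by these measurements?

n = 0.0171

For a circular section of diameter D = 2.5 m at depth y = 1.36 m, the central angle is θ = 2 arccos(1 − 2y/D) = 3.318 rad. Then A = (D²/8)(θ − sin θ) = 2.729 m² and P = Dθ/2 = 4.147 m.
Hydraulic radius R = A/P = 2.729/4.147 = 0.658 m.
Rearranging Manning's equation: n = (1/Q) A R^(2/3) S^(1/2) = (1/13.8) × 2.729 × 0.658^(2/3) × √0.013 = 0.0171.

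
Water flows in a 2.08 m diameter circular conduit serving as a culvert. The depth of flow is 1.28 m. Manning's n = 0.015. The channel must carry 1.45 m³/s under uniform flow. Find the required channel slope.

For a circular section of diameter D = 2.08 m at depth y = 1.28 m, the central angle is θ = 2 arccos(1 − 2y/D) = 3.607 rad. Then A = (D²/8)(θ − sin θ) = 2.194 m² and P = Dθ/2 = 3.752 m.
Hydraulic radius R = A/P = 2.194/3.752 = 0.5847 m.
From Manning's equation, S = [nQ / (1 A R^(2/3))]² = [0.015 × 1.45 / (1 × 2.194 × 0.5847^(2/3))]² = 0.000201.

S = 0.000201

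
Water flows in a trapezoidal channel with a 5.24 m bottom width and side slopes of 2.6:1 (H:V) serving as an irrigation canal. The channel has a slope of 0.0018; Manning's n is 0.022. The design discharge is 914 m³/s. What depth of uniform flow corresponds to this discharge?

y_n = 7.57 m

Manning's equation rearranged: A R^(2/3) = nQ / (1·√S) = 0.022 × 914 / (√0.0018) = 474.
At y = 9.14 m: A R^(2/3) = 746 — high.
At y = 7.57 m: A R^(2/3) = 473.7 — matches.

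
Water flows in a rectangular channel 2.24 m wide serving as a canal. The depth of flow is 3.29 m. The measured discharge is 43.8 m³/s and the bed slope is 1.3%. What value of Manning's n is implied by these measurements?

n = 0.017

Flow area A = b·y = 2.24 × 3.29 = 7.37 m². Wetted perimeter P = b + 2y = 2.24 + 2×3.29 = 8.82 m.
Hydraulic radius R = A/P = 7.37/8.82 = 0.8356 m.
Rearranging Manning's equation: n = (1/Q) A R^(2/3) S^(1/2) = (1/43.8) × 7.37 × 0.8356^(2/3) × √0.013 = 0.017.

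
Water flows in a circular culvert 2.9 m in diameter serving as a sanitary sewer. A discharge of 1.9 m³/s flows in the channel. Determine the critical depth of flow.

y_c = 0.584 m

At critical depth, Q² T / (g A³) = 1, i.e. A³/T = Q²/g = 1.9²/9.81 = 0.368.
Try y = 0.521 m: A³/T = 0.2354 — too small.
Try y = 0.664 m: A³/T = 0.6085 — too large.
Try y = 0.584 m: A³/T = 0.3683 — close enough.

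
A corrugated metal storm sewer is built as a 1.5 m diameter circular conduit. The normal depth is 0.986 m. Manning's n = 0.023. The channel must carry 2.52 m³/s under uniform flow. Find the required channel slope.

For a circular section of diameter D = 1.5 m at depth y = 0.986 m, the central angle is θ = 2 arccos(1 − 2y/D) = 3.782 rad. Then A = (D²/8)(θ − sin θ) = 1.232 m² and P = Dθ/2 = 2.836 m.
Hydraulic radius R = A/P = 1.232/2.836 = 0.4342 m.
From Manning's equation, S = [nQ / (1 A R^(2/3))]² = [0.023 × 2.52 / (1 × 1.232 × 0.4342^(2/3))]² = 0.00673.

S = 0.00673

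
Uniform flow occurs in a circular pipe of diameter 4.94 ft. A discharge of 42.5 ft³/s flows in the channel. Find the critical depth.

At critical depth, Q² T / (g A³) = 1, i.e. A³/T = Q²/g = 42.5²/32.2 = 56.09.
Trying y = 1.98 ft: A³/T = 76.4 — too large.
Trying y = 1.48 ft: A³/T = 24.85 — too small.
Trying y = 1.83 ft: A³/T = 56.43 — matches.

y_c = 1.83 ft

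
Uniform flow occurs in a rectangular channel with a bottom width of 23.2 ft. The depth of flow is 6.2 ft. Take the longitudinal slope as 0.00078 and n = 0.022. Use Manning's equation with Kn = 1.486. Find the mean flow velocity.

V = 4.79 ft/s

Flow area A = b·y = 23.2 × 6.2 = 143.8 ft². Wetted perimeter P = b + 2y = 23.2 + 2×6.2 = 35.6 ft.
Hydraulic radius R = A/P = 143.8/35.6 = 4.04 ft.
From Manning's equation, V = (1.486/n) R^(2/3) S^(1/2) = (1.486/0.022) × 4.04^(2/3) × 0.00078^(1/2) = 4.79 ft/s.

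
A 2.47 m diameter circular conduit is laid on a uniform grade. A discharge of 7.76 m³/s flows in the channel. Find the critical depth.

y_c = 1.27 m

At critical depth, Q² T / (g A³) = 1, i.e. A³/T = Q²/g = 7.76²/9.81 = 6.138.
At y = 1.08 m: A³/T = 3.334 — low.
At y = 1.5 m: A³/T = 11.71 — high.
At y = 1.27 m: A³/T = 6.195 — close enough.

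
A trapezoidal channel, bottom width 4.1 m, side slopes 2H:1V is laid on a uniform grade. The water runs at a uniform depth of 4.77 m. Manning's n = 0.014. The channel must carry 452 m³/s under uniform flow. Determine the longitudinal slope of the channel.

S = 0.0027

With bottom width b = 4.1 m and side slope z = 2: A = (b + zy)y = (4.1 + 2×4.77)×4.77 = 65.06 m²; P = b + 2y√(1+z²) = 4.1 + 2×4.77×2.236 = 25.43 m.
Hydraulic radius R = A/P = 65.06/25.43 = 2.558 m.
From Manning's equation, S = [nQ / (1 A R^(2/3))]² = [0.014 × 452 / (1 × 65.06 × 2.558^(2/3))]² = 0.0027.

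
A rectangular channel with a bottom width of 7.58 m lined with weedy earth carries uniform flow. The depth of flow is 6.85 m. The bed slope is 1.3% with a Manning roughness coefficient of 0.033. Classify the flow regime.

Flow area A = b·y = 7.58 × 6.85 = 51.92 m². Wetted perimeter P = b + 2y = 7.58 + 2×6.85 = 21.28 m.
Hydraulic radius R = A/P = 51.92/21.28 = 2.44 m.
V = (1/n) R^(2/3) √S = (1/0.033) × 2.44^(2/3) × √0.013 = 6.262 m/s. Hydraulic depth D_h = A/T = 51.92/7.58 = 6.85 m.
Froude number Fr = V/√(g·D_h) = 6.262/√(9.81×6.85) = 0.764, which is less than 1, so the flow is subcritical.

subcritical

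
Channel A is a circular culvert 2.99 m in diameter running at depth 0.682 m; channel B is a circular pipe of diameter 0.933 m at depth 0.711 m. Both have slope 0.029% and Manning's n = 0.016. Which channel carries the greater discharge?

Channel A: For a circular section of diameter D = 2.99 m at depth y = 0.682 m, the central angle is θ = 2 arccos(1 − 2y/D) = 1.992 rad. Then A = (D²/8)(θ − sin θ) = 1.206 m² and P = Dθ/2 = 2.978 m. Hydraulic radius R = A/P = 1.206/2.978 = 0.4049 m. Q_A = (1/0.016)·1.206·0.4049^(2/3)·√0.00029 = 0.7024 m³/s.
Channel B: For a circular section of diameter D = 0.933 m at depth y = 0.711 m, the central angle is θ = 2 arccos(1 − 2y/D) = 4.245 rad. Then A = (D²/8)(θ − sin θ) = 0.559 m² and P = Dθ/2 = 1.98 m. Hydraulic radius R = A/P = 0.559/1.98 = 0.2823 m. Q_B = (1/0.016)·0.559·0.2823^(2/3)·√0.00029 = 0.2561 m³/s.
Q_A = 0.7024 m³/s vs Q_B = 0.2561 m³/s, so channel A carries more.

channel A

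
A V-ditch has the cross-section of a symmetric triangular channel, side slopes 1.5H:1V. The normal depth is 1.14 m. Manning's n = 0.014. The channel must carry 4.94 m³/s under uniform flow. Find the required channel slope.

S = 0.0034

For a triangular section with side slope z = 1.5: A = zy² = 1.5×1.14² = 1.949 m²; P = 2y√(1+z²) = 2×1.14×1.803 = 4.11 m.
Hydraulic radius R = A/P = 1.949/4.11 = 0.4743 m.
From Manning's equation, S = [nQ / (1 A R^(2/3))]² = [0.014 × 4.94 / (1 × 1.949 × 0.4743^(2/3))]² = 0.0034.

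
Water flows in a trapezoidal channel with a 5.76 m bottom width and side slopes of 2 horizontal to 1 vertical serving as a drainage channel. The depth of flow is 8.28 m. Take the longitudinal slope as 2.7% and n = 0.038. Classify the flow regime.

supercritical

With bottom width b = 5.76 m and side slope z = 2: A = (b + zy)y = (5.76 + 2×8.28)×8.28 = 184.8 m²; P = b + 2y√(1+z²) = 5.76 + 2×8.28×2.236 = 42.79 m.
Hydraulic radius R = A/P = 184.8/42.79 = 4.319 m.
V = (1/n) R^(2/3) √S = (1/0.038) × 4.319^(2/3) × √0.027 = 11.47 m/s. Hydraulic depth D_h = A/T = 184.8/38.88 = 4.753 m.
Froude number Fr = V/√(g·D_h) = 11.47/√(9.81×4.753) = 1.68, which is greater than 1, so the flow is supercritical.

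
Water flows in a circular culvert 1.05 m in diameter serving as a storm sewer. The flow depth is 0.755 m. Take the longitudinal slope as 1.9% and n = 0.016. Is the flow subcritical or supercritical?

For a circular section of diameter D = 1.05 m at depth y = 0.755 m, the central angle is θ = 2 arccos(1 − 2y/D) = 4.049 rad. Then A = (D²/8)(θ − sin θ) = 0.6665 m² and P = Dθ/2 = 2.125 m.
Hydraulic radius R = A/P = 0.6665/2.125 = 0.3136 m.
V = (1/n) R^(2/3) √S = (1/0.016) × 0.3136^(2/3) × √0.019 = 3.976 m/s. Hydraulic depth D_h = A/T = 0.6665/0.9439 = 0.7061 m.
Froude number Fr = V/√(g·D_h) = 3.976/√(9.81×0.7061) = 1.51, which is greater than 1, so the flow is supercritical.

supercritical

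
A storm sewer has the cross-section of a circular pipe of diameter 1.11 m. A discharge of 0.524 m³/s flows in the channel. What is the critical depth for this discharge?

y_c = 0.396 m

At critical depth, Q² T / (g A³) = 1, i.e. A³/T = Q²/g = 0.524²/9.81 = 0.02799.
Try y = 0.482 m: A³/T = 0.0595 — over.
Try y = 0.335 m: A³/T = 0.01464 — short.
Try y = 0.396 m: A³/T = 0.02796 — close enough.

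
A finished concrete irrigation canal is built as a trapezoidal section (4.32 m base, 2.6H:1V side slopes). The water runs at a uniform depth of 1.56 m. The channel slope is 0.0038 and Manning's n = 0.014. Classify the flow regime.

With bottom width b = 4.32 m and side slope z = 2.6: A = (b + zy)y = (4.32 + 2.6×1.56)×1.56 = 13.07 m²; P = b + 2y√(1+z²) = 4.32 + 2×1.56×2.786 = 13.01 m.
Hydraulic radius R = A/P = 13.07/13.01 = 1.004 m.
V = (1/n) R^(2/3) √S = (1/0.014) × 1.004^(2/3) × √0.0038 = 4.416 m/s. Hydraulic depth D_h = A/T = 13.07/12.43 = 1.051 m.
Froude number Fr = V/√(g·D_h) = 4.416/√(9.81×1.051) = 1.38, which is greater than 1, so the flow is supercritical.

supercritical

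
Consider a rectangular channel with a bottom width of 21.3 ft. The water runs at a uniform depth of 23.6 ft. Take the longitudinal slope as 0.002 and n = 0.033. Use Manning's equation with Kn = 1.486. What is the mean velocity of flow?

Flow area A = b·y = 21.3 × 23.6 = 502.7 ft². Wetted perimeter P = b + 2y = 21.3 + 2×23.6 = 68.5 ft.
Hydraulic radius R = A/P = 502.7/68.5 = 7.338 ft.
From Manning's equation, V = (1.486/n) R^(2/3) S^(1/2) = (1.486/0.033) × 7.338^(2/3) × 0.002^(1/2) = 7.6 ft/s.

V = 7.6 ft/s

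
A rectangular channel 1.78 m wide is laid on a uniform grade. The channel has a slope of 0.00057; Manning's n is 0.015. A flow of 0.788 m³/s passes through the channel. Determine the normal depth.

Manning's equation rearranged: A R^(2/3) = nQ / (1·√S) = 0.015 × 0.788 / (√0.00057) = 0.4951.
Try y = 0.432 m: A R^(2/3) = 0.3375 — too small.
Try y = 0.627 m: A R^(2/3) = 0.573 — too large.
Try y = 0.565 m: A R^(2/3) = 0.4953 — ≈ 0.4951.

y_n = 0.565 m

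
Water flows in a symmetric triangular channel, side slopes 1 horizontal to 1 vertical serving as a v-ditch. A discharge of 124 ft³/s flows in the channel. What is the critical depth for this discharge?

At critical depth, Q² T / (g A³) = 1, i.e. A³/T = Q²/g = 124²/32.2 = 477.5.
Trying y = 3.16 ft: A³/T = 157.5 — short.
Trying y = 4.33 ft: A³/T = 761 — over.
Trying y = 3.94 ft: A³/T = 474.7 — ≈ 477.5.

y_c = 3.94 ft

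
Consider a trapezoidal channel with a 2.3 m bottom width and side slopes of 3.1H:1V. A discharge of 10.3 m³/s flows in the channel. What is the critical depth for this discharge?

y_c = 0.873 m

At critical depth, Q² T / (g A³) = 1, i.e. A³/T = Q²/g = 10.3²/9.81 = 10.81.
Try y = 1.01 m: A³/T = 19.28 — too large.
Try y = 0.765 m: A³/T = 6.48 — too small.
Try y = 0.873 m: A³/T = 10.82 — matches.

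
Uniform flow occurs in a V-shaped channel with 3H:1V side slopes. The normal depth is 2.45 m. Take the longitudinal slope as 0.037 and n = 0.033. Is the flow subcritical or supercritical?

supercritical

For a triangular section with side slope z = 3: A = zy² = 3×2.45² = 18.01 m²; P = 2y√(1+z²) = 2×2.45×3.162 = 15.5 m.
Hydraulic radius R = A/P = 18.01/15.5 = 1.162 m.
V = (1/n) R^(2/3) √S = (1/0.033) × 1.162^(2/3) × √0.037 = 6.443 m/s. Hydraulic depth D_h = A/T = 18.01/14.7 = 1.225 m.
Froude number Fr = V/√(g·D_h) = 6.443/√(9.81×1.225) = 1.86, which is greater than 1, so the flow is supercritical.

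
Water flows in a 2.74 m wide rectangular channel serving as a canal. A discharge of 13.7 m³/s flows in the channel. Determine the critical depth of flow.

y_c = 1.37 m

For a rectangular channel, critical depth y_c = (q²/g)^(1/3) where q = Q/b = 13.7/2.74 = 5 m²/s.
So y_c = (5²/9.81)^(1/3) = 1.37 m.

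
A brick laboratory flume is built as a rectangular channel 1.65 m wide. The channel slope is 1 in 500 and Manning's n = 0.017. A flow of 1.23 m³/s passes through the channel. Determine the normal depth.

y_n = 0.581 m

Manning's equation rearranged: A R^(2/3) = nQ / (1·√S) = 0.017 × 1.23 / (√0.002) = 0.4676.
At y = 0.425 m: A R^(2/3) = 0.3005 — low.
At y = 0.694 m: A R^(2/3) = 0.5975 — high.
At y = 0.581 m: A R^(2/3) = 0.4678 — close enough.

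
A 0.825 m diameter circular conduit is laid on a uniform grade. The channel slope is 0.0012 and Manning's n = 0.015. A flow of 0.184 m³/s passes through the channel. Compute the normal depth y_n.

Manning's equation rearranged: A R^(2/3) = nQ / (1·√S) = 0.015 × 0.184 / (√0.0012) = 0.07967.
Try y = 0.308 m: A R^(2/3) = 0.05537 — too small.
Try y = 0.409 m: A R^(2/3) = 0.09196 — too large.
Try y = 0.376 m: A R^(2/3) = 0.07949 — matches.

y_n = 0.376 m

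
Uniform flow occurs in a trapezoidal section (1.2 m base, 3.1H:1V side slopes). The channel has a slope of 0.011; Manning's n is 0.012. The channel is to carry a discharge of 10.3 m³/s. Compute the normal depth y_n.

Manning's equation rearranged: A R^(2/3) = nQ / (1·√S) = 0.012 × 10.3 / (√0.011) = 1.178.
Trying y = 0.738 m: A R^(2/3) = 1.463 — over.
Trying y = 0.669 m: A R^(2/3) = 1.177 — close enough.

y_n = 0.669 m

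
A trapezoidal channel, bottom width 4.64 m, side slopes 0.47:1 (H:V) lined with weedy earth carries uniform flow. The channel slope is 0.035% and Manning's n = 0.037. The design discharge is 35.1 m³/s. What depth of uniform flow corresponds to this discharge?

Manning's equation rearranged: A R^(2/3) = nQ / (1·√S) = 0.037 × 35.1 / (√0.00035) = 69.42.
At y = 3.79 m: A R^(2/3) = 36.94 — low.
At y = 5.45 m: A R^(2/3) = 69.42 — ≈ 69.42.

y_n = 5.45 m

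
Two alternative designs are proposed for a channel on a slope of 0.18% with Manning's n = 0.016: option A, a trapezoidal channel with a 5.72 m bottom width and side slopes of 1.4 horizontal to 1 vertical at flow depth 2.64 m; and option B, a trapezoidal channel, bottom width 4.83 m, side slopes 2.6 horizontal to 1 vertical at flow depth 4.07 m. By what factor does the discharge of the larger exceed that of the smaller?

3.09

Channel A: With bottom width b = 5.72 m and side slope z = 1.4: A = (b + zy)y = (5.72 + 1.4×2.64)×2.64 = 24.86 m²; P = b + 2y√(1+z²) = 5.72 + 2×2.64×1.72 = 14.8 m. Hydraulic radius R = A/P = 24.86/14.8 = 1.679 m. Q_A = (1/0.016)·24.86·1.679^(2/3)·√0.0018 = 93.12 m³/s.
Channel B: With bottom width b = 4.83 m and side slope z = 2.6: A = (b + zy)y = (4.83 + 2.6×4.07)×4.07 = 62.73 m²; P = b + 2y√(1+z²) = 4.83 + 2×4.07×2.786 = 27.51 m. Hydraulic radius R = A/P = 62.73/27.51 = 2.281 m. Q_B = (1/0.016)·62.73·2.281^(2/3)·√0.0018 = 288.2 m³/s.
The larger discharge is 288.2 m³/s and the smaller is 93.12 m³/s; the ratio is 3.09.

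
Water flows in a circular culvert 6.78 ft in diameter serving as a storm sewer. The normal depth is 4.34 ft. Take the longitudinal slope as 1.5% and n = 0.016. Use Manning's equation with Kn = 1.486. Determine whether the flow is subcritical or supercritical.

supercritical

For a circular section of diameter D = 6.78 ft at depth y = 4.34 ft, the central angle is θ = 2 arccos(1 − 2y/D) = 3.71 rad. Then A = (D²/8)(θ − sin θ) = 24.41 ft² and P = Dθ/2 = 12.58 ft.
Hydraulic radius R = A/P = 24.41/12.58 = 1.941 ft.
V = (1.486/n) R^(2/3) √S = (1.486/0.016) × 1.941^(2/3) × √0.015 = 17.7 ft/s. Hydraulic depth D_h = A/T = 24.41/6.508 = 3.75 ft.
Froude number Fr = V/√(g·D_h) = 17.7/√(32.2×3.75) = 1.61, which is greater than 1, so the flow is supercritical.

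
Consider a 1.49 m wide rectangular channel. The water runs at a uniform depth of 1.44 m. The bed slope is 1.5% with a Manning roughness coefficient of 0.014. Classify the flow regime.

supercritical

Flow area A = b·y = 1.49 × 1.44 = 2.146 m². Wetted perimeter P = b + 2y = 1.49 + 2×1.44 = 4.37 m.
Hydraulic radius R = A/P = 2.146/4.37 = 0.491 m.
V = (1/n) R^(2/3) √S = (1/0.014) × 0.491^(2/3) × √0.015 = 5.445 m/s. Hydraulic depth D_h = A/T = 2.146/1.49 = 1.44 m.
Froude number Fr = V/√(g·D_h) = 5.445/√(9.81×1.44) = 1.45, which is greater than 1, so the flow is supercritical.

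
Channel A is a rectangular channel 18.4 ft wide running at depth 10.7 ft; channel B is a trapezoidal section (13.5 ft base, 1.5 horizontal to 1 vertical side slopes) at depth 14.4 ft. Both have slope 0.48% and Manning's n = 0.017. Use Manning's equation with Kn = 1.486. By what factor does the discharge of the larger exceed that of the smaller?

3.46

Channel A: Flow area A = b·y = 18.4 × 10.7 = 196.9 ft². Wetted perimeter P = b + 2y = 18.4 + 2×10.7 = 39.8 ft. Hydraulic radius R = A/P = 196.9/39.8 = 4.947 ft. Q_A = (1.486/0.017)·196.9·4.947^(2/3)·√0.0048 = 3462 ft³/s.
Channel B: With bottom width b = 13.5 ft and side slope z = 1.5: A = (b + zy)y = (13.5 + 1.5×14.4)×14.4 = 505.4 ft²; P = b + 2y√(1+z²) = 13.5 + 2×14.4×1.803 = 65.42 ft. Hydraulic radius R = A/P = 505.4/65.42 = 7.726 ft. Q_B = (1.486/0.017)·505.4·7.726^(2/3)·√0.0048 = 11960 ft³/s.
The larger discharge is 11960 ft³/s and the smaller is 3462 ft³/s; the ratio is 3.46.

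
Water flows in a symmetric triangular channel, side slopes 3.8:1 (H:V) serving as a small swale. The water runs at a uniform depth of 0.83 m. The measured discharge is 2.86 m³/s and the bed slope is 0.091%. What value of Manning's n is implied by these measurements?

For a triangular section with side slope z = 3.8: A = zy² = 3.8×0.83² = 2.618 m²; P = 2y√(1+z²) = 2×0.83×3.929 = 6.523 m.
Hydraulic radius R = A/P = 2.618/6.523 = 0.4013 m.
Rearranging Manning's equation: n = (1/Q) A R^(2/3) S^(1/2) = (1/2.86) × 2.618 × 0.4013^(2/3) × √0.00091 = 0.015.

n = 0.015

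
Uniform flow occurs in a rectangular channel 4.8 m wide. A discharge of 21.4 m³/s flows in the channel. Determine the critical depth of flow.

y_c = 1.27 m

For a rectangular channel, critical depth y_c = (q²/g)^(1/3) where q = Q/b = 21.4/4.8 = 4.458 m²/s.
So y_c = (4.458²/9.81)^(1/3) = 1.27 m.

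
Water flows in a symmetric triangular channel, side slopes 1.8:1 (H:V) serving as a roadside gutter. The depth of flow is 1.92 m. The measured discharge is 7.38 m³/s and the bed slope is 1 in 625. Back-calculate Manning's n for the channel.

For a triangular section with side slope z = 1.8: A = zy² = 1.8×1.92² = 6.636 m²; P = 2y√(1+z²) = 2×1.92×2.059 = 7.907 m.
Hydraulic radius R = A/P = 6.636/7.907 = 0.8392 m.
Rearranging Manning's equation: n = (1/Q) A R^(2/3) S^(1/2) = (1/7.38) × 6.636 × 0.8392^(2/3) × √0.0016 = 0.032.

n = 0.032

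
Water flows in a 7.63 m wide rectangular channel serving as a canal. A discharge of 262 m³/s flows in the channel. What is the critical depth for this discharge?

y_c = 4.94 m

For a rectangular channel, critical depth y_c = (q²/g)^(1/3) where q = Q/b = 262/7.63 = 34.34 m²/s.
So y_c = (34.34²/9.81)^(1/3) = 4.94 m.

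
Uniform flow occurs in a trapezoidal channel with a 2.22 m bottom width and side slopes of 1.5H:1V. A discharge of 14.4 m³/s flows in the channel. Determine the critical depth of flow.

At critical depth, Q² T / (g A³) = 1, i.e. A³/T = Q²/g = 14.4²/9.81 = 21.14.
Try y = 1.41 m: A³/T = 35.41 — over.
Try y = 0.883 m: A³/T = 6.297 — short.
Try y = 1.23 m: A³/T = 21.15 — close enough.

y_c = 1.23 m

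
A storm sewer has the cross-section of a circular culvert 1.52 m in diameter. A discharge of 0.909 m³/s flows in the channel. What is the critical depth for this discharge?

At critical depth, Q² T / (g A³) = 1, i.e. A³/T = Q²/g = 0.909²/9.81 = 0.08423.
Trying y = 0.524 m: A³/T = 0.118 — too large.
Trying y = 0.365 m: A³/T = 0.02899 — too small.
Trying y = 0.48 m: A³/T = 0.08404 — ≈ 0.08423.

y_c = 0.48 m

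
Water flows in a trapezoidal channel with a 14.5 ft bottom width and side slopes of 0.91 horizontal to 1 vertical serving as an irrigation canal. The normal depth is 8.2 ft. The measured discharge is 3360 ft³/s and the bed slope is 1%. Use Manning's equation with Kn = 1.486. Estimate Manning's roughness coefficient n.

n = 0.023

With bottom width b = 14.5 ft and side slope z = 0.91: A = (b + zy)y = (14.5 + 0.91×8.2)×8.2 = 180.1 ft²; P = b + 2y√(1+z²) = 14.5 + 2×8.2×1.352 = 36.67 ft.
Hydraulic radius R = A/P = 180.1/36.67 = 4.911 ft.
Rearranging Manning's equation: n = (1.486/Q) A R^(2/3) S^(1/2) = (1.486/3360) × 180.1 × 4.911^(2/3) × √0.01 = 0.023.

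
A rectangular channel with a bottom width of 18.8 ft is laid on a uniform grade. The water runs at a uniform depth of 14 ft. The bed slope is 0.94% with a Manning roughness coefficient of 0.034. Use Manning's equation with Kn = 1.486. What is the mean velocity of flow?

V = 13.4 ft/s

Flow area A = b·y = 18.8 × 14 = 263.2 ft². Wetted perimeter P = b + 2y = 18.8 + 2×14 = 46.8 ft.
Hydraulic radius R = A/P = 263.2/46.8 = 5.624 ft.
From Manning's equation, V = (1.486/n) R^(2/3) S^(1/2) = (1.486/0.034) × 5.624^(2/3) × 0.0094^(1/2) = 13.4 ft/s.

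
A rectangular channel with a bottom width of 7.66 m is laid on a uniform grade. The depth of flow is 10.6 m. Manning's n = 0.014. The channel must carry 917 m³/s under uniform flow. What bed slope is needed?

S = 0.00629

Flow area A = b·y = 7.66 × 10.6 = 81.2 m². Wetted perimeter P = b + 2y = 7.66 + 2×10.6 = 28.86 m.
Hydraulic radius R = A/P = 81.2/28.86 = 2.813 m.
From Manning's equation, S = [nQ / (1 A R^(2/3))]² = [0.014 × 917 / (1 × 81.2 × 2.813^(2/3))]² = 0.00629.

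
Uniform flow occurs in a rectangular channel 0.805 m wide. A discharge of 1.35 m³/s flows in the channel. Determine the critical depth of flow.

For a rectangular channel, critical depth y_c = (q²/g)^(1/3) where q = Q/b = 1.35/0.805 = 1.677 m²/s.
So y_c = (1.677²/9.81)^(1/3) = 0.659 m.

y_c = 0.659 m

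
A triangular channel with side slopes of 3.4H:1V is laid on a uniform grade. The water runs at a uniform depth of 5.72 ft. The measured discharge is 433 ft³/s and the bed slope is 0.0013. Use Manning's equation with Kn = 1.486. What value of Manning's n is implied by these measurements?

For a triangular section with side slope z = 3.4: A = zy² = 3.4×5.72² = 111.2 ft²; P = 2y√(1+z²) = 2×5.72×3.544 = 40.54 ft.
Hydraulic radius R = A/P = 111.2/40.54 = 2.744 ft.
Rearranging Manning's equation: n = (1.486/Q) A R^(2/3) S^(1/2) = (1.486/433) × 111.2 × 2.744^(2/3) × √0.0013 = 0.027.

n = 0.027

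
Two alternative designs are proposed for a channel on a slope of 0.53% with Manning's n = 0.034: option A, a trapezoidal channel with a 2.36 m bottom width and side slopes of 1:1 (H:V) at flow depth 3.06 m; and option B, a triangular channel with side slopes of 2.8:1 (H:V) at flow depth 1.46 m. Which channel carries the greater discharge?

Channel A: With bottom width b = 2.36 m and side slope z = 1: A = (b + zy)y = (2.36 + 1×3.06)×3.06 = 16.59 m²; P = b + 2y√(1+z²) = 2.36 + 2×3.06×1.414 = 11.01 m. Hydraulic radius R = A/P = 16.59/11.01 = 1.506 m. Q_A = (1/0.034)·16.59·1.506^(2/3)·√0.0053 = 46.65 m³/s.
Channel B: For a triangular section with side slope z = 2.8: A = zy² = 2.8×1.46² = 5.968 m²; P = 2y√(1+z²) = 2×1.46×2.973 = 8.682 m. Hydraulic radius R = A/P = 5.968/8.682 = 0.6875 m. Q_B = (1/0.034)·5.968·0.6875^(2/3)·√0.0053 = 9.955 m³/s.
Q_A = 46.65 m³/s vs Q_B = 9.955 m³/s, so channel A carries more.

channel A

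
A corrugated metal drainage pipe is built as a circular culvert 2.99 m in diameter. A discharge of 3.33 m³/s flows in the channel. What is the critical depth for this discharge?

y_c = 0.772 m

At critical depth, Q² T / (g A³) = 1, i.e. A³/T = Q²/g = 3.33²/9.81 = 1.13.
Trying y = 0.882 m: A³/T = 1.901 — too large.
Trying y = 0.559 m: A³/T = 0.3207 — too small.
Trying y = 0.772 m: A³/T = 1.133 — close enough.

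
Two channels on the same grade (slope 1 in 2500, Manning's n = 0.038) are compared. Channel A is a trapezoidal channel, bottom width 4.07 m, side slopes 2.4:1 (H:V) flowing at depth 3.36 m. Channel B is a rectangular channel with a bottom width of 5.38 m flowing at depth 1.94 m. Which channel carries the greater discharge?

Channel A: With bottom width b = 4.07 m and side slope z = 2.4: A = (b + zy)y = (4.07 + 2.4×3.36)×3.36 = 40.77 m²; P = b + 2y√(1+z²) = 4.07 + 2×3.36×2.6 = 21.54 m. Hydraulic radius R = A/P = 40.77/21.54 = 1.893 m. Q_A = (1/0.038)·40.77·1.893^(2/3)·√0.0004 = 32.83 m³/s.
Channel B: Flow area A = b·y = 5.38 × 1.94 = 10.44 m². Wetted perimeter P = b + 2y = 5.38 + 2×1.94 = 9.26 m. Hydraulic radius R = A/P = 10.44/9.26 = 1.127 m. Q_B = (1/0.038)·10.44·1.127^(2/3)·√0.0004 = 5.949 m³/s.
Q_A = 32.83 m³/s vs Q_B = 5.949 m³/s, so channel A carries more.

channel A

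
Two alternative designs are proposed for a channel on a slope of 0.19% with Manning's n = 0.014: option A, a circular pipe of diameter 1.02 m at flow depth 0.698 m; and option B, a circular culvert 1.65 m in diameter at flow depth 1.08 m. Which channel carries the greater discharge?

channel B

Channel A: For a circular section of diameter D = 1.02 m at depth y = 0.698 m, the central angle is θ = 2 arccos(1 − 2y/D) = 3.897 rad. Then A = (D²/8)(θ − sin θ) = 0.5959 m² and P = Dθ/2 = 1.987 m. Hydraulic radius R = A/P = 0.5959/1.987 = 0.2998 m. Q_A = (1/0.014)·0.5959·0.2998^(2/3)·√0.0019 = 0.8312 m³/s.
Channel B: For a circular section of diameter D = 1.65 m at depth y = 1.08 m, the central angle is θ = 2 arccos(1 − 2y/D) = 3.77 rad. Then A = (D²/8)(θ − sin θ) = 1.483 m² and P = Dθ/2 = 3.11 m. Hydraulic radius R = A/P = 1.483/3.11 = 0.4768 m. Q_B = (1/0.014)·1.483·0.4768^(2/3)·√0.0019 = 2.818 m³/s.
Q_A = 0.8312 m³/s vs Q_B = 2.818 m³/s, so channel B carries more.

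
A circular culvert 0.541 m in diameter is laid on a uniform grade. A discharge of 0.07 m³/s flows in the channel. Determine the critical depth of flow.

y_c = 0.173 m

At critical depth, Q² T / (g A³) = 1, i.e. A³/T = Q²/g = 0.07²/9.81 = 0.0004995.
Try y = 0.201 m: A³/T = 0.0008991 — high.
Try y = 0.173 m: A³/T = 0.0005039 — close enough.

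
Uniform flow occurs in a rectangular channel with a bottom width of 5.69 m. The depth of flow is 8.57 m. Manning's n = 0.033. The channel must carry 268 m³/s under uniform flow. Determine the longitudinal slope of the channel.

S = 0.012

Flow area A = b·y = 5.69 × 8.57 = 48.76 m². Wetted perimeter P = b + 2y = 5.69 + 2×8.57 = 22.83 m.
Hydraulic radius R = A/P = 48.76/22.83 = 2.136 m.
From Manning's equation, S = [nQ / (1 A R^(2/3))]² = [0.033 × 268 / (1 × 48.76 × 2.136^(2/3))]² = 0.012.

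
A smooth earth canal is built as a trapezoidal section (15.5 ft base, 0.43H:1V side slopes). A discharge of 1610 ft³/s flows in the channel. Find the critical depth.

y_c = 6.52 ft

At critical depth, Q² T / (g A³) = 1, i.e. A³/T = Q²/g = 1610²/32.2 = 80500.
At y = 4.45 ft: A³/T = 24080 — too small.
At y = 8.05 ft: A³/T = 158600 — too large.
At y = 6.52 ft: A³/T = 80520 — ≈ 80500.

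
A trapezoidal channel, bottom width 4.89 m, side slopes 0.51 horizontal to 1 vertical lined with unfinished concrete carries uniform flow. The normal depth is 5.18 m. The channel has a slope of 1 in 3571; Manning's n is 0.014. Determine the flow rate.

Q = 82.7 m³/s

With bottom width b = 4.89 m and side slope z = 0.51: A = (b + zy)y = (4.89 + 0.51×5.18)×5.18 = 39.01 m²; P = b + 2y√(1+z²) = 4.89 + 2×5.18×1.123 = 16.52 m.
Hydraulic radius R = A/P = 39.01/16.52 = 2.362 m.
Manning's equation: Q = (1/n) A R^(2/3) S^(1/2) = (1/0.014) × 39.01 × 2.362^(2/3) × 0.00028^(1/2) = 82.7 m³/s.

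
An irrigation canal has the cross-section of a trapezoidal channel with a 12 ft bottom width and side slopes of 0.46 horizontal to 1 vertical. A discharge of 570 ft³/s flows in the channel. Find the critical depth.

y_c = 3.91 ft

At critical depth, Q² T / (g A³) = 1, i.e. A³/T = Q²/g = 570²/32.2 = 10090.
At y = 3.32 ft: A³/T = 6017 — too small.
At y = 4.25 ft: A³/T = 13110 — too large.
At y = 3.91 ft: A³/T = 10070 — matches.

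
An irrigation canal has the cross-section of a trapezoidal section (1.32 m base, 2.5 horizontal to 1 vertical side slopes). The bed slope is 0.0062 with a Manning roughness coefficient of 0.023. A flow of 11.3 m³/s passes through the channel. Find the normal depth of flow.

Manning's equation rearranged: A R^(2/3) = nQ / (1·√S) = 0.023 × 11.3 / (√0.0062) = 3.301.
Trying y = 1.21 m: A R^(2/3) = 4.029 — over.
Trying y = 0.893 m: A R^(2/3) = 2.045 — short.
Trying y = 1.11 m: A R^(2/3) = 3.315 — ≈ 3.301.

y_n = 1.11 m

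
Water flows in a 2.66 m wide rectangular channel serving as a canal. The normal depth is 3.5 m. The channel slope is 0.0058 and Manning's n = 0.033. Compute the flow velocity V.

Flow area A = b·y = 2.66 × 3.5 = 9.31 m². Wetted perimeter P = b + 2y = 2.66 + 2×3.5 = 9.66 m.
Hydraulic radius R = A/P = 9.31/9.66 = 0.9638 m.
From Manning's equation, V = (1/n) R^(2/3) S^(1/2) = (1/0.033) × 0.9638^(2/3) × 0.0058^(1/2) = 2.25 m/s.

V = 2.25 m/s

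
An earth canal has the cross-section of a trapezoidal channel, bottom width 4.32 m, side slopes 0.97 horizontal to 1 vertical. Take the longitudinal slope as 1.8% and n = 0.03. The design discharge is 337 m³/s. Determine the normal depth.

Manning's equation rearranged: A R^(2/3) = nQ / (1·√S) = 0.03 × 337 / (√0.018) = 75.36.
Try y = 3.8 m: A R^(2/3) = 48.95 — short.
Try y = 5.93 m: A R^(2/3) = 120.5 — over.
Try y = 4.72 m: A R^(2/3) = 75.37 — matches.

y_n = 4.72 m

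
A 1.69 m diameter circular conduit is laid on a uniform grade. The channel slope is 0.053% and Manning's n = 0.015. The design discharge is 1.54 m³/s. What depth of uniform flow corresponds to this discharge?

y_n = 1.14 m

Manning's equation rearranged: A R^(2/3) = nQ / (1·√S) = 0.015 × 1.54 / (√0.00053) = 1.003.
Try y = 1.35 m: A R^(2/3) = 1.233 — over.
Try y = 1.14 m: A R^(2/3) = 1.006 — ≈ 1.003.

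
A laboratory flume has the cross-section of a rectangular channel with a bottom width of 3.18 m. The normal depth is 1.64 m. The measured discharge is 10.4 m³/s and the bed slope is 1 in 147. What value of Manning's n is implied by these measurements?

n = 0.0359

Flow area A = b·y = 3.18 × 1.64 = 5.215 m². Wetted perimeter P = b + 2y = 3.18 + 2×1.64 = 6.46 m.
Hydraulic radius R = A/P = 5.215/6.46 = 0.8073 m.
Rearranging Manning's equation: n = (1/Q) A R^(2/3) S^(1/2) = (1/10.4) × 5.215 × 0.8073^(2/3) × √0.006803 = 0.0359.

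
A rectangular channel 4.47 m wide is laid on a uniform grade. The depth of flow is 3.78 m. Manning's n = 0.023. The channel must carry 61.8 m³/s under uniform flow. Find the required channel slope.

Flow area A = b·y = 4.47 × 3.78 = 16.9 m². Wetted perimeter P = b + 2y = 4.47 + 2×3.78 = 12.03 m.
Hydraulic radius R = A/P = 16.9/12.03 = 1.405 m.
From Manning's equation, S = [nQ / (1 A R^(2/3))]² = [0.023 × 61.8 / (1 × 16.9 × 1.405^(2/3))]² = 0.0045.

S = 0.0045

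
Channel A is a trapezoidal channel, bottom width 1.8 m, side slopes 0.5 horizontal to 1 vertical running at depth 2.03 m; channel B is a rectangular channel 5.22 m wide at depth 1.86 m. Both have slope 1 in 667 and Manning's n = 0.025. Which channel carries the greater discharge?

channel B

Channel A: With bottom width b = 1.8 m and side slope z = 0.5: A = (b + zy)y = (1.8 + 0.5×2.03)×2.03 = 5.714 m²; P = b + 2y√(1+z²) = 1.8 + 2×2.03×1.118 = 6.339 m. Hydraulic radius R = A/P = 5.714/6.339 = 0.9014 m. Q_A = (1/0.025)·5.714·0.9014^(2/3)·√0.001499 = 8.259 m³/s.
Channel B: Flow area A = b·y = 5.22 × 1.86 = 9.709 m². Wetted perimeter P = b + 2y = 5.22 + 2×1.86 = 8.94 m. Hydraulic radius R = A/P = 9.709/8.94 = 1.086 m. Q_B = (1/0.025)·9.709·1.086^(2/3)·√0.001499 = 15.89 m³/s.
Q_A = 8.259 m³/s vs Q_B = 15.89 m³/s, so channel B carries more.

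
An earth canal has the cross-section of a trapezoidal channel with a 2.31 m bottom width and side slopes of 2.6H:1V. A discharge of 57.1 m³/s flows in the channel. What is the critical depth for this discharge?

y_c = 2.11 m

At critical depth, Q² T / (g A³) = 1, i.e. A³/T = Q²/g = 57.1²/9.81 = 332.4.
Trying y = 2.59 m: A³/T = 814.6 — too large.
Trying y = 2.11 m: A³/T = 335.1 — matches.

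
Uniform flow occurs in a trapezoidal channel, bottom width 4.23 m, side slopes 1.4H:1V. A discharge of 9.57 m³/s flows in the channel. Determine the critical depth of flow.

At critical depth, Q² T / (g A³) = 1, i.e. A³/T = Q²/g = 9.57²/9.81 = 9.336.
At y = 0.524 m: A³/T = 3.088 — low.
At y = 0.853 m: A³/T = 14.97 — high.
At y = 0.739 m: A³/T = 9.349 — matches.

y_c = 0.739 m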